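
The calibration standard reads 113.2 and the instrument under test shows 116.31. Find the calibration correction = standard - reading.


Correction = standard - reading
= 113.2 - 116.31
= -3.1100

-3.1100


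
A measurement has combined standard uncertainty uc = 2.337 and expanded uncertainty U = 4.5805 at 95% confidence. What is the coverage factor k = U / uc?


k = U / uc
k = 4.5805 / 2.337
k = 1.96

1.96


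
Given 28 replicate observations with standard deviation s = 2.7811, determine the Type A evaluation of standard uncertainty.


u_A = s / sqrt(n)
u_A = 2.7811 / sqrt(28)
u_A = 2.7811 / 5.2915026
u_A = 0.5256

0.5256


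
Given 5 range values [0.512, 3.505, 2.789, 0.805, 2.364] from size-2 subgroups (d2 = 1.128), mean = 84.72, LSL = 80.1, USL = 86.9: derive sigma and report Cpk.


R_bar = (0.512 + 3.505 + 2.789 + 0.805 + 2.364) / 5 = 1.995
sigma = R_bar / d2 = 1.995 / 1.128 = 1.768617
Cp = (USL - LSL)/(6*sigma) = (86.9 - 80.1)/(6*1.768617) = 0.6408
Cpu = (86.9 - 84.72)/(3*1.768617) = 0.4109
Cpl = (84.72 - 80.1)/(3*1.768617) = 0.8707
Cpk = min(Cpu, Cpl) = 0.4109

0.4109


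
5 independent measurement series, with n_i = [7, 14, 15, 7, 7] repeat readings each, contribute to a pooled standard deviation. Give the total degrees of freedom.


nu = sum_i (n_i - 1)
nu = ((7 - 1) + (14 - 1) + (15 - 1) + (7 - 1) + (7 - 1))
nu = 6 + 13 + 14 + 6 + 6
nu = 45

45


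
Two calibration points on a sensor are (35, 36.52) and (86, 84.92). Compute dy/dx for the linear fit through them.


slope = (y2 - y1) / (x2 - x1)
= (84.92 - 36.52) / (86 - 35)
= 48.4000 / 51
= 0.9490

0.9490


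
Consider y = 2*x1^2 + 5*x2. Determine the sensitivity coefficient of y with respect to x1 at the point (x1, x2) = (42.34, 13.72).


y = 2*x1^2 + 5*x2
dy/dx1 = 2*2*x1
Evaluate at x1 = 42.34: c1 = 4 * 42.34
c1 = 169.3600

169.3600


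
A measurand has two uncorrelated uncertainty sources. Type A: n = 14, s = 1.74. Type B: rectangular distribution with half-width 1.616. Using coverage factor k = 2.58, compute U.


u_A = s / sqrt(n) = 1.74 / sqrt(14) = 0.46503456
u_B = half_width / sqrt(3) = 1.616 / sqrt(3) = 0.93299804
uc = sqrt(u_A^2 + u_B^2) = sqrt(0.46503456^2 + 0.93299804^2) = 1.0424694
U = k * uc = 2.58 * 1.0424694
U = 2.6896

2.6896


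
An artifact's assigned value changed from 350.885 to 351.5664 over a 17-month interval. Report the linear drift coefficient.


rate = (v2 - v1) / months
= (351.5664 - 350.885) / 17
= 0.6814 / 17
= 0.0401

0.0401


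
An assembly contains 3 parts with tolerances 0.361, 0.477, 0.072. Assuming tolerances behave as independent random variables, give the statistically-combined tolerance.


RSS = sqrt(0.361^2 + 0.477^2 + 0.072^2)
= sqrt(0.363034)
= 0.6025

0.6025


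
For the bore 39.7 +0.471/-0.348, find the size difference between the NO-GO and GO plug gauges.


GO = nominal - lower_tol (smallest hole = maximum material condition)
GO = 39.7 - 0.348 = 39.352
NO-GO = nominal + upper_tol (largest hole = least material condition)
NO-GO = 39.7 + 0.471 = 40.171
spread = NO-GO - GO = 40.171 - 39.352 = 0.8190

0.8190


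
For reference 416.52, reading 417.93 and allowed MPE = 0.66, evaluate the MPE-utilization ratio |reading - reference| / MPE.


e = indication - reference = 417.93 - 416.52 = 1.4100
|e| = 1.4100
ratio = |e| / MPE = 1.4100 / 0.66
ratio = 2.1364

2.1364


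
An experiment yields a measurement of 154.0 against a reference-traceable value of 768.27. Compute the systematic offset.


Systematic error = measured - true
= 154.0 - 768.27
= -614.2700

-614.2700


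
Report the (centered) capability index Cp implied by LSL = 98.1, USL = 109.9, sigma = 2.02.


Cp = (USL - LSL) / (6 * sigma)
= (109.9 - 98.1) / (6 * 2.02)
= 11.8000 / 12.1200
= 0.9736

0.9736


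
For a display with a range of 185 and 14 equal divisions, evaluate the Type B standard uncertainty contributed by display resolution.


resolution = range / divisions
resolution = 185 / 14 = 13.214286
u_res = resolution / (2*sqrt(3))
u_res = 13.214286 / 3.4641016
u_res = 3.8146

3.8146


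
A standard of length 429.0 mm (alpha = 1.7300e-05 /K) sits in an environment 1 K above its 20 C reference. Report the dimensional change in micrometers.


dL = L * alpha * dT
= 429.0 * 1.7300e-05 * 1
= 0.0074217 mm
dL_um = 0.0074217 * 1000 = 7.4217 um

7.4217


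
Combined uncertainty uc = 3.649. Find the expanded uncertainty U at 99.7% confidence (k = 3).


U = k * uc
U = 3 * 3.649
U = 10.9470

10.9470


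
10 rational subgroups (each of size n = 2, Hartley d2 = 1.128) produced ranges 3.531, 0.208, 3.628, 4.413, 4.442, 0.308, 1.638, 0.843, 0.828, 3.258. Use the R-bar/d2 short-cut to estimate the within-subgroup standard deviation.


R_bar = (3.531 + 0.208 + 3.628 + 4.413 + 4.442 + 0.308 + 1.638 + 0.843 + 0.828 + 3.258) / 10
R_bar = 23.097 / 10 = 2.3097
sigma_hat = R_bar / d2 = 2.3097 / 1.128 = 2.0476

2.0476


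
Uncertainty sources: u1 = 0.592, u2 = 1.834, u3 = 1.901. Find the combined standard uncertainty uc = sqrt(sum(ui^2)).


uc = sqrt(0.592^2 + 1.834^2 + 1.901^2)
uc = sqrt(7.327821)
uc = 2.7070

2.7070


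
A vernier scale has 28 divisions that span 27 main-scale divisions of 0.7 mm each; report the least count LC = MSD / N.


LC = MSD / n_div
= 0.7 / 28
= 0.0250

0.0250


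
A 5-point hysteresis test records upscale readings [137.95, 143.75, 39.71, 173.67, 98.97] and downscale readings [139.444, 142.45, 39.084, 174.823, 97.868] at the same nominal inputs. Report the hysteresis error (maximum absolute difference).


|137.95 - 139.444| = 1.4940
|143.75 - 142.45| = 1.3000
|39.71 - 39.084| = 0.6260
|173.67 - 174.823| = 1.1530
|98.97 - 97.868| = 1.1020
hysteresis = max(diffs) = 1.4940

1.4940


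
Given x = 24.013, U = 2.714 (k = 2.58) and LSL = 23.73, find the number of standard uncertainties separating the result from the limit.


u = U / k = 2.714 / 2.58 = 1.051938
margin = |LSL - x| = |23.73 - 24.013| = 0.283
z = margin / u = 0.283 / 1.051938
z = 0.2690

0.2690


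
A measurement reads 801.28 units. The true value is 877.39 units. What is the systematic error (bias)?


Systematic error = measured - true
= 801.28 - 877.39
= -76.1100

-76.1100


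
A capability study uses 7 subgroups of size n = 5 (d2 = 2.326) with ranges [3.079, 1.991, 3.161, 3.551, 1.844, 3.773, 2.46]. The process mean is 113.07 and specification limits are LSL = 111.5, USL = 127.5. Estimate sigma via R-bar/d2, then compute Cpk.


R_bar = (3.079 + 1.991 + 3.161 + 3.551 + 1.844 + 3.773 + 2.46) / 7 = 2.837
sigma = R_bar / d2 = 2.837 / 2.326 = 1.2196905
Cp = (USL - LSL)/(6*sigma) = (127.5 - 111.5)/(6*1.2196905) = 2.1863
Cpu = (127.5 - 113.07)/(3*1.2196905) = 3.9436
Cpl = (113.07 - 111.5)/(3*1.2196905) = 0.4291
Cpk = min(Cpu, Cpl) = 0.4291

0.4291


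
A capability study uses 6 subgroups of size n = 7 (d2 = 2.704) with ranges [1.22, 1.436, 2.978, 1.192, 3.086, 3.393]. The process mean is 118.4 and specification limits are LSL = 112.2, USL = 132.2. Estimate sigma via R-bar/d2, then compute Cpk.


R_bar = (1.22 + 1.436 + 2.978 + 1.192 + 3.086 + 3.393) / 6 = 2.2175
sigma = R_bar / d2 = 2.2175 / 2.704 = 0.82008136
Cp = (USL - LSL)/(6*sigma) = (132.2 - 112.2)/(6*0.82008136) = 4.0646
Cpu = (132.2 - 118.4)/(3*0.82008136) = 5.6092
Cpl = (118.4 - 112.2)/(3*0.82008136) = 2.5201
Cpk = min(Cpu, Cpl) = 2.5201

2.5201


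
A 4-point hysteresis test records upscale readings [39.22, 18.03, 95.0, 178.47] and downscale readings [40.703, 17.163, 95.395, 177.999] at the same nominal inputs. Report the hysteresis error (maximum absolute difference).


|39.22 - 40.703| = 1.4830
|18.03 - 17.163| = 0.8670
|95.0 - 95.395| = 0.3950
|178.47 - 177.999| = 0.4710
hysteresis = max(diffs) = 1.4830

1.4830


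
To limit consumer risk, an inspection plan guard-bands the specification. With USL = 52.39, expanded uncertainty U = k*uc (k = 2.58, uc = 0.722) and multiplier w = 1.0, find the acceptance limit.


U = k * uc = 2.58 * 0.722 = 1.86276
guard band g = w * U = 1.0 * 1.86276 = 1.86276
AL = USL - g = 52.39 - 1.86276
AL = 50.5272

50.5272


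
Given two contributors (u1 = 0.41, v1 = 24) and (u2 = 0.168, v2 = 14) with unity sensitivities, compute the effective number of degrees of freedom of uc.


uc = sqrt(u1^2 + u2^2) = sqrt(0.41^2 + 0.168^2) = 0.44308464
v_eff = uc^4 / (u1^4/v1 + u2^4/v2)
= 0.44308464^4 / (0.41^4/24 + 0.168^4/14)
= 0.038543112 / 0.0012343
v_eff = 31.2267

31.2267


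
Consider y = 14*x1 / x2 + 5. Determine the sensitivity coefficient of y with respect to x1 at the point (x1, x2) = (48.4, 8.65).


y = 14*x1 / x2 + 5
dy/dx1 = 14/x2
Evaluate at x2 = 8.65: c1 = 14 / 8.65
c1 = 1.6185

1.6185


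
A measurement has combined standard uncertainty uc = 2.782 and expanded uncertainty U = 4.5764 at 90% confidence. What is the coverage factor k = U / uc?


k = U / uc
k = 4.5764 / 2.782
k = 1.645

1.645


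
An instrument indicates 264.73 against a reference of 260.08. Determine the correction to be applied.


Correction = standard - reading
= 260.08 - 264.73
= -4.6500

-4.6500


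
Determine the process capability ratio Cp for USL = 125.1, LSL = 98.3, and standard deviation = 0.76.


Cp = (USL - LSL) / (6 * sigma)
= (125.1 - 98.3) / (6 * 0.76)
= 26.8000 / 4.5600
= 5.8772

5.8772


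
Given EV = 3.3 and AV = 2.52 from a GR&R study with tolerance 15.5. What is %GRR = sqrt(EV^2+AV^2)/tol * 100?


GRR = sqrt(EV^2 + AV^2) = sqrt(3.3^2 + 2.52^2) = 4.1521561
%GRR = GRR / tol * 100 = 4.1521561 / 15.5 * 100
%GRR = 26.7881

26.7881


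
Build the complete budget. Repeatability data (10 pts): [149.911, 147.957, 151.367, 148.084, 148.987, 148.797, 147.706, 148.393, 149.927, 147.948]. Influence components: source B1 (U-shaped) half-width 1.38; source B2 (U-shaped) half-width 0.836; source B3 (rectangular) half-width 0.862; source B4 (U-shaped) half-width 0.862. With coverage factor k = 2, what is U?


mean = (149.911 + 147.957 + 151.367 + 148.084 + 148.987 + 148.797 + 147.706 + 148.393 + 149.927 + 147.948) / 10 = 148.9077
s = sqrt(sum((x - mean)^2)/(n-1)) = 1.1702145
u_A = s / sqrt(n) = 1.1702145 / sqrt(10) = 0.37005432
u_B1 = 1.38 / sqrt(2) = 0.97580736
u_B2 = 0.836 / sqrt(2) = 0.59114127
u_B3 = 0.862 / sqrt(3) = 0.49767593
u_B4 = 0.862 / sqrt(2) = 0.60952605
uc = sqrt(0.37005432^2 + 0.97580736^2 + 0.59114127^2 + 0.49767593^2 + 0.60952605^2) = 1.4345005
U = k * uc = 2 * 1.4345005
U = 2.8690

2.8690


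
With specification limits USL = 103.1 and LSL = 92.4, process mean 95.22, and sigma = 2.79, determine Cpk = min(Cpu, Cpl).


Cpu = (USL - mean) / (3*sigma) = (103.1 - 95.22) / (3*2.79) = 0.9415
Cpl = (mean - LSL) / (3*sigma) = (95.22 - 92.4) / (3*2.79) = 0.3369
Cpk = min(Cpu, Cpl) = 0.3369

0.3369


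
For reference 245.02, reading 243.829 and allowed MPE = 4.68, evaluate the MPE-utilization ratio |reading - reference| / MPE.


e = indication - reference = 243.829 - 245.02 = -1.1910
|e| = 1.1910
ratio = |e| / MPE = 1.1910 / 4.68
ratio = 0.2545

0.2545


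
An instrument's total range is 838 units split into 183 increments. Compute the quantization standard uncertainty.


resolution = range / divisions
resolution = 838 / 183 = 4.579235
u_res = resolution / (2*sqrt(3))
u_res = 4.579235 / 3.4641016
u_res = 1.3219

1.3219


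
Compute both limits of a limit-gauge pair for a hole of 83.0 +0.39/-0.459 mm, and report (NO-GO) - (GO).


GO = nominal - lower_tol (smallest hole = maximum material condition)
GO = 83.0 - 0.459 = 82.541
NO-GO = nominal + upper_tol (largest hole = least material condition)
NO-GO = 83.0 + 0.39 = 83.39
spread = NO-GO - GO = 83.39 - 82.541 = 0.8490

0.8490


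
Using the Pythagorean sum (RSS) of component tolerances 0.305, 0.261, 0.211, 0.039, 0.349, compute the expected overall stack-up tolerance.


RSS = sqrt(0.305^2 + 0.261^2 + 0.211^2 + 0.039^2 + 0.349^2)
= sqrt(0.328989)
= 0.5736

0.5736


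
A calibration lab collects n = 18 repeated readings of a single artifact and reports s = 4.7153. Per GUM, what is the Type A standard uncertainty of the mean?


u_A = s / sqrt(n)
u_A = 4.7153 / sqrt(18)
u_A = 4.7153 / 4.2426407
u_A = 1.1114

1.1114


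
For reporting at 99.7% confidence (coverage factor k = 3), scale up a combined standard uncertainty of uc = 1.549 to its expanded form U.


U = k * uc
U = 3 * 1.549
U = 4.6470

4.6470


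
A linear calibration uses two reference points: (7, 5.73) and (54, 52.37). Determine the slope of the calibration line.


slope = (y2 - y1) / (x2 - x1)
= (52.37 - 5.73) / (54 - 7)
= 46.6400 / 47
= 0.9923

0.9923


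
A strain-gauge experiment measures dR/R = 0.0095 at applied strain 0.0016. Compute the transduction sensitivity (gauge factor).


GF = (dR/R) / epsilon
= 0.0095 / 0.0016
= 5.9375

5.9375


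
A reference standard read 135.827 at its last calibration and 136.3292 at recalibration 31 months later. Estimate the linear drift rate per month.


rate = (v2 - v1) / months
= (136.3292 - 135.827) / 31
= 0.5022 / 31
= 0.0162

0.0162


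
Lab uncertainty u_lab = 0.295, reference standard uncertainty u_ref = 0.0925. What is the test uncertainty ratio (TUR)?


TUR = u_lab / u_ref
= 0.295 / 0.0925
= 3.1892

3.1892


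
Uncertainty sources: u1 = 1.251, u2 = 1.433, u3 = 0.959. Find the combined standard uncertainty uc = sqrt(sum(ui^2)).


uc = sqrt(1.251^2 + 1.433^2 + 0.959^2)
uc = sqrt(4.538171)
uc = 2.1303

2.1303


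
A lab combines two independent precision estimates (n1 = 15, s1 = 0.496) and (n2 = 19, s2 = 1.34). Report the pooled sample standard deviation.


s_p = sqrt(((n1-1)*s1^2 + (n2-1)*s2^2) / (n1+n2-2))
numerator = (15-1)*0.496^2 + (19-1)*1.34^2 = 3.444224 + 32.3208 = 35.765024
denominator = 15 + 19 - 2 = 32
s_p^2 = 35.765024 / 32 = 1.117657
s_p = sqrt(1.117657) = 1.0572

1.0572


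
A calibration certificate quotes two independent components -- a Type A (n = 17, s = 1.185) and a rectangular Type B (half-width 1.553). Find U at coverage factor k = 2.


u_A = s / sqrt(n) = 1.185 / sqrt(17) = 0.28740472
u_B = half_width / sqrt(3) = 1.553 / sqrt(3) = 0.89662497
uc = sqrt(u_A^2 + u_B^2) = sqrt(0.28740472^2 + 0.89662497^2) = 0.94156137
U = k * uc = 2 * 0.94156137
U = 1.8831

1.8831


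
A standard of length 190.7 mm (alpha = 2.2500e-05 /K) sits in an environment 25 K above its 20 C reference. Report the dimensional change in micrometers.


dL = L * alpha * dT
= 190.7 * 2.2500e-05 * 25
= 0.1072688 mm
dL_um = 0.1072688 * 1000 = 107.2688 um

107.2688


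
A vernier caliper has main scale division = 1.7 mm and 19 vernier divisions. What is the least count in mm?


LC = MSD / n_div
= 1.7 / 19
= 0.0895

0.0895


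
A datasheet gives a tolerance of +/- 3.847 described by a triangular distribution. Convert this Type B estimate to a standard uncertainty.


u_B = half_width / sqrt(6)
u_B = 3.847 / 2.4494897
u_B = 1.5705

1.5705


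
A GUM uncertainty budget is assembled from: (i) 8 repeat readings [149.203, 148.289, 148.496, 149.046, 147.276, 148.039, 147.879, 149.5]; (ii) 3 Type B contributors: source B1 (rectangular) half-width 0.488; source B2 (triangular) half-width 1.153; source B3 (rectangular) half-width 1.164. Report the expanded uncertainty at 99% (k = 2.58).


mean = (149.203 + 148.289 + 148.496 + 149.046 + 147.276 + 148.039 + 147.879 + 149.5) / 8 = 148.466
s = sqrt(sum((x - mean)^2)/(n-1)) = 0.7487086
u_A = s / sqrt(n) = 0.7487086 / sqrt(8) = 0.26470846
u_B1 = 0.488 / sqrt(3) = 0.28174693
u_B2 = 1.153 / sqrt(6) = 0.47071028
u_B3 = 1.164 / sqrt(3) = 0.67203571
uc = sqrt(0.26470846^2 + 0.28174693^2 + 0.47071028^2 + 0.67203571^2) = 0.90700169
U = k * uc = 2.58 * 0.90700169
U = 2.3401

2.3401


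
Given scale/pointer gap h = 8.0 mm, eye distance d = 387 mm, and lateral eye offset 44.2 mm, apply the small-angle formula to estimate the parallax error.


error = h * offset / d
= 8.0 * 44.2 / 387
= 0.9137

0.9137


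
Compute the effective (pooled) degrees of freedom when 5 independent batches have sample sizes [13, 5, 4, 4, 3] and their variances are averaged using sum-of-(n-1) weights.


nu = sum_i (n_i - 1)
nu = ((13 - 1) + (5 - 1) + (4 - 1) + (4 - 1) + (3 - 1))
nu = 12 + 4 + 3 + 3 + 2
nu = 24

24


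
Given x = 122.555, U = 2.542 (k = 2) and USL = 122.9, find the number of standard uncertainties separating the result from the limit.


u = U / k = 2.542 / 2 = 1.271
margin = |USL - x| = |122.9 - 122.555| = 0.345
z = margin / u = 0.345 / 1.271
z = 0.2714

0.2714


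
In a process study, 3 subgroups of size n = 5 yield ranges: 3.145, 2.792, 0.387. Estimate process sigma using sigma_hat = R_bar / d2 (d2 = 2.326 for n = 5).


R_bar = (3.145 + 2.792 + 0.387) / 3
R_bar = 6.324 / 3 = 2.108
sigma_hat = R_bar / d2 = 2.108 / 2.326 = 0.9063

0.9063


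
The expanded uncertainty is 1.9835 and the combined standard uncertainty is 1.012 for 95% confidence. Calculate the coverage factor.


k = U / uc
k = 1.9835 / 1.012
k = 1.96

1.96


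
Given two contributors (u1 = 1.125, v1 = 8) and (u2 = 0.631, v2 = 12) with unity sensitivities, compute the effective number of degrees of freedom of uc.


uc = sqrt(u1^2 + u2^2) = sqrt(1.125^2 + 0.631^2) = 1.2898783
v_eff = uc^4 / (u1^4/v1 + u2^4/v2)
= 1.2898783^4 / (1.125^4/8 + 0.631^4/12)
= 2.7681839 / 0.21343685
v_eff = 12.9696

12.9696


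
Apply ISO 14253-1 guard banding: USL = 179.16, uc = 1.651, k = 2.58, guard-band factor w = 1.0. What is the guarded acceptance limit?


U = k * uc = 2.58 * 1.651 = 4.25958
guard band g = w * U = 1.0 * 4.25958 = 4.25958
AL = USL - g = 179.16 - 4.25958
AL = 174.9004

174.9004


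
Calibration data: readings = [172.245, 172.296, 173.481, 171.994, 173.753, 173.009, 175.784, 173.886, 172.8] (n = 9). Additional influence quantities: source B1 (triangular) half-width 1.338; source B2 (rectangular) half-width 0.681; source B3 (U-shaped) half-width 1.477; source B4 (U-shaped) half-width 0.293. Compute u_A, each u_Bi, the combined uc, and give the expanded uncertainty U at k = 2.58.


mean = (172.245 + 172.296 + 173.481 + 171.994 + 173.753 + 173.009 + 175.784 + 173.886 + 172.8) / 9 = 173.2497778
s = sqrt(sum((x - mean)^2)/(n-1)) = 1.1667412
u_A = s / sqrt(n) = 1.1667412 / sqrt(9) = 0.38891373
u_B1 = 1.338 / sqrt(6) = 0.54623621
u_B2 = 0.681 / sqrt(3) = 0.39317553
u_B3 = 1.477 / sqrt(2) = 1.0443967
u_B4 = 0.293 / sqrt(2) = 0.20718229
uc = sqrt(0.38891373^2 + 0.54623621^2 + 0.39317553^2 + 1.0443967^2 + 0.20718229^2) = 1.3182958
U = k * uc = 2.58 * 1.3182958
U = 3.4012

3.4012


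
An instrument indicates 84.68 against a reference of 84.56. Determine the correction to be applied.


Correction = standard - reading
= 84.56 - 84.68
= -0.1200

-0.1200


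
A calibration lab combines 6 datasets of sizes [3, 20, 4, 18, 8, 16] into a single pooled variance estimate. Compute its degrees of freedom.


nu = sum_i (n_i - 1)
nu = ((3 - 1) + (20 - 1) + (4 - 1) + (18 - 1) + (8 - 1) + (16 - 1))
nu = 2 + 19 + 3 + 17 + 7 + 15
nu = 63

63


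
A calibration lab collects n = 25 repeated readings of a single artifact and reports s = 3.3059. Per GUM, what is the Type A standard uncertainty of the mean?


u_A = s / sqrt(n)
u_A = 3.3059 / sqrt(25)
u_A = 3.3059 / 5
u_A = 0.6612

0.6612


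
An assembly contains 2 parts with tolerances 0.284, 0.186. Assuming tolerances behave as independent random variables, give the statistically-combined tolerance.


RSS = sqrt(0.284^2 + 0.186^2)
= sqrt(0.115252)
= 0.3395

0.3395


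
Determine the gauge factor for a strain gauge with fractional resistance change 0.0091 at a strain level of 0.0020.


GF = (dR/R) / epsilon
= 0.0091 / 0.0020
= 4.5500

4.5500


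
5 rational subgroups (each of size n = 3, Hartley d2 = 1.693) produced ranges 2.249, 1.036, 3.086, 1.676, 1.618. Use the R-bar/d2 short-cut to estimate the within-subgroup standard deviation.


R_bar = (2.249 + 1.036 + 3.086 + 1.676 + 1.618) / 5
R_bar = 9.665 / 5 = 1.933
sigma_hat = R_bar / d2 = 1.933 / 1.693 = 1.1418

1.1418


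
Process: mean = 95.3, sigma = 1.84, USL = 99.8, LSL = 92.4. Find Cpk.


Cpu = (USL - mean) / (3*sigma) = (99.8 - 95.3) / (3*1.84) = 0.8152
Cpl = (mean - LSL) / (3*sigma) = (95.3 - 92.4) / (3*1.84) = 0.5254
Cpk = min(Cpu, Cpl) = 0.5254

0.5254


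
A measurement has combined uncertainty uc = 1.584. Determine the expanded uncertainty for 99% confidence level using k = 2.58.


U = k * uc
U = 2.58 * 1.584
U = 4.0867

4.0867


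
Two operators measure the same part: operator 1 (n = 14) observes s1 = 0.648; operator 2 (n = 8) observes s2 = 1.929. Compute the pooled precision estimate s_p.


s_p = sqrt(((n1-1)*s1^2 + (n2-1)*s2^2) / (n1+n2-2))
numerator = (14-1)*0.648^2 + (8-1)*1.929^2 = 5.458752 + 26.047287 = 31.506039
denominator = 14 + 8 - 2 = 20
s_p^2 = 31.506039 / 20 = 1.575302
s_p = sqrt(1.575302) = 1.2551

1.2551


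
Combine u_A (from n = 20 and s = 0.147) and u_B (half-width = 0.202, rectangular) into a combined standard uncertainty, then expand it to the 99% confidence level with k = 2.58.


u_A = s / sqrt(n) = 0.147 / sqrt(20) = 0.032870199
u_B = half_width / sqrt(3) = 0.202 / sqrt(3) = 0.11662475
uc = sqrt(u_A^2 + u_B^2) = sqrt(0.032870199^2 + 0.11662475^2) = 0.1211684
U = k * uc = 2.58 * 0.1211684
U = 0.3126

0.3126


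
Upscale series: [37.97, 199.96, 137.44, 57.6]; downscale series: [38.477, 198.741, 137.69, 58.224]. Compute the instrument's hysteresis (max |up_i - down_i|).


|37.97 - 38.477| = 0.5070
|199.96 - 198.741| = 1.2190
|137.44 - 137.69| = 0.2500
|57.6 - 58.224| = 0.6240
hysteresis = max(diffs) = 1.2190

1.2190


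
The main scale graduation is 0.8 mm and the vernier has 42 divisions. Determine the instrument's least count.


LC = MSD / n_div
= 0.8 / 42
= 0.0190

0.0190


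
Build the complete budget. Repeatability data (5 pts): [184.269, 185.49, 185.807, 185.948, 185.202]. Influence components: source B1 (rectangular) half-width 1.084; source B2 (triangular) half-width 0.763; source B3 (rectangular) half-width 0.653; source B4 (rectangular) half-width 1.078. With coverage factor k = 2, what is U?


mean = (184.269 + 185.49 + 185.807 + 185.948 + 185.202) / 5 = 185.3432
s = sqrt(sum((x - mean)^2)/(n-1)) = 0.66638705
u_A = s / sqrt(n) = 0.66638705 / sqrt(5) = 0.29801735
u_B1 = 1.084 / sqrt(3) = 0.62584769
u_B2 = 0.763 / sqrt(6) = 0.31149345
u_B3 = 0.653 / sqrt(3) = 0.37700973
u_B4 = 1.078 / sqrt(3) = 0.62238359
uc = sqrt(0.29801735^2 + 0.62584769^2 + 0.31149345^2 + 0.37700973^2 + 0.62238359^2) = 1.0521528
U = k * uc = 2 * 1.0521528
U = 2.1043

2.1043


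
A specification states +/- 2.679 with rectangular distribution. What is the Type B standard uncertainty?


u_B = half_width / sqrt(3)
u_B = 2.679 / 1.7320508
u_B = 1.5467

1.5467


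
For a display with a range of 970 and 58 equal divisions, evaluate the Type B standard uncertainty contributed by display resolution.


resolution = range / divisions
resolution = 970 / 58 = 16.724138
u_res = resolution / (2*sqrt(3))
u_res = 16.724138 / 3.4641016
u_res = 4.8278

4.8278


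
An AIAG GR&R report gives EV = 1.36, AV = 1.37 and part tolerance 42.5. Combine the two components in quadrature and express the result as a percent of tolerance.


GRR = sqrt(EV^2 + AV^2) = sqrt(1.36^2 + 1.37^2) = 1.9304145
%GRR = GRR / tol * 100 = 1.9304145 / 42.5 * 100
%GRR = 4.5422

4.5422


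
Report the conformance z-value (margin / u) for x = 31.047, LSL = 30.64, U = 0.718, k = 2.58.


u = U / k = 0.718 / 2.58 = 0.27829457
margin = |LSL - x| = |30.64 - 31.047| = 0.407
z = margin / u = 0.407 / 0.27829457
z = 1.4625

1.4625


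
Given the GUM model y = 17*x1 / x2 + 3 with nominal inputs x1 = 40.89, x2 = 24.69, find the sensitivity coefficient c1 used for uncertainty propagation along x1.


y = 17*x1 / x2 + 3
dy/dx1 = 17/x2
Evaluate at x2 = 24.69: c1 = 17 / 24.69
c1 = 0.6885

0.6885


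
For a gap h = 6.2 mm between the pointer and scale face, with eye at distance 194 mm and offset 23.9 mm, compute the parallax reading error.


error = h * offset / d
= 6.2 * 23.9 / 194
= 0.7638

0.7638


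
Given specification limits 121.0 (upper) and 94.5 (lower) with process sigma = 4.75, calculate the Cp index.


Cp = (USL - LSL) / (6 * sigma)
= (121.0 - 94.5) / (6 * 4.75)
= 26.5000 / 28.5000
= 0.9298

0.9298


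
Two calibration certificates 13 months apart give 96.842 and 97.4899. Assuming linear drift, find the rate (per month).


rate = (v2 - v1) / months
= (97.4899 - 96.842) / 13
= 0.6479 / 13
= 0.0498

0.0498


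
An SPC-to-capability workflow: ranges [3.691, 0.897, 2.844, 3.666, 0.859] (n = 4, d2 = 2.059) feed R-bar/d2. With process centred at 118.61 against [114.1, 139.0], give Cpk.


R_bar = (3.691 + 0.897 + 2.844 + 3.666 + 0.859) / 5 = 2.3914
sigma = R_bar / d2 = 2.3914 / 2.059 = 1.1614376
Cp = (USL - LSL)/(6*sigma) = (139.0 - 114.1)/(6*1.1614376) = 3.5732
Cpu = (139.0 - 118.61)/(3*1.1614376) = 5.8519
Cpl = (118.61 - 114.1)/(3*1.1614376) = 1.2944
Cpk = min(Cpu, Cpl) = 1.2944

1.2944


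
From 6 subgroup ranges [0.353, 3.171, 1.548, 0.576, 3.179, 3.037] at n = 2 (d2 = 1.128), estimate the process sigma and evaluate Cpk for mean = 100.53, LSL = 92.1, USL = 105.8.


R_bar = (0.353 + 3.171 + 1.548 + 0.576 + 3.179 + 3.037) / 6 = 1.9773333
sigma = R_bar / d2 = 1.9773333 / 1.128 = 1.7529551
Cp = (USL - LSL)/(6*sigma) = (105.8 - 92.1)/(6*1.7529551) = 1.3026
Cpu = (105.8 - 100.53)/(3*1.7529551) = 1.0021
Cpl = (100.53 - 92.1)/(3*1.7529551) = 1.6030
Cpk = min(Cpu, Cpl) = 1.0021

1.0021


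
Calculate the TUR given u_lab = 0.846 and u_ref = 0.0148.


TUR = u_lab / u_ref
= 0.846 / 0.0148
= 57.1622

57.1622


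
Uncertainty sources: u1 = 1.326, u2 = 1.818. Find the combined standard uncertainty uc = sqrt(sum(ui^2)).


uc = sqrt(1.326^2 + 1.818^2)
uc = sqrt(5.0634)
uc = 2.2502

2.2502


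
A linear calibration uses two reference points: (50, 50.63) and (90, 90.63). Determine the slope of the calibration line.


slope = (y2 - y1) / (x2 - x1)
= (90.63 - 50.63) / (90 - 50)
= 40.0000 / 40
= 1.0000

1.0000


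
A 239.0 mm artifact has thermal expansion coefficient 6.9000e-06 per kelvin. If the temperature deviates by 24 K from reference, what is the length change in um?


dL = L * alpha * dT
= 239.0 * 6.9000e-06 * 24
= 0.0395784 mm
dL_um = 0.0395784 * 1000 = 39.5784 um

39.5784


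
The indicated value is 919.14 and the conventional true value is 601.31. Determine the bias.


Systematic error = measured - true
= 919.14 - 601.31
= 317.8300

317.8300


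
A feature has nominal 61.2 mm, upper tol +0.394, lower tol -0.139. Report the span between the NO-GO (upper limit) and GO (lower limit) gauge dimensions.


GO = nominal - lower_tol (smallest hole = maximum material condition)
GO = 61.2 - 0.139 = 61.061
NO-GO = nominal + upper_tol (largest hole = least material condition)
NO-GO = 61.2 + 0.394 = 61.594
spread = NO-GO - GO = 61.594 - 61.061 = 0.5330

0.5330


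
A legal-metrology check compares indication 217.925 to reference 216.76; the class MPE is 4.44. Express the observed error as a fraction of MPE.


e = indication - reference = 217.925 - 216.76 = 1.1650
|e| = 1.1650
ratio = |e| / MPE = 1.1650 / 4.44
ratio = 0.2624

0.2624


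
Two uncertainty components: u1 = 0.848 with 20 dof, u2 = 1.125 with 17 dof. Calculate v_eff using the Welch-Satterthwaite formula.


uc = sqrt(u1^2 + u2^2) = sqrt(0.848^2 + 1.125^2) = 1.4088041
v_eff = uc^4 / (u1^4/v1 + u2^4/v2)
= 1.4088041^4 / (0.848^4/20 + 1.125^4/17)
= 3.9391492 / 0.12007945
v_eff = 32.8045

32.8045


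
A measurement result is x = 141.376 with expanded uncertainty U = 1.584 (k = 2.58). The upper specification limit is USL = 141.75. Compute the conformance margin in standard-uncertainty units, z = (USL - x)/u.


u = U / k = 1.584 / 2.58 = 0.61395349
margin = |USL - x| = |141.75 - 141.376| = 0.374
z = margin / u = 0.374 / 0.61395349
z = 0.6092

0.6092


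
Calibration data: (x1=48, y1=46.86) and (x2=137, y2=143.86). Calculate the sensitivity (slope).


slope = (y2 - y1) / (x2 - x1)
= (143.86 - 46.86) / (137 - 48)
= 97.0000 / 89
= 1.0899

1.0899


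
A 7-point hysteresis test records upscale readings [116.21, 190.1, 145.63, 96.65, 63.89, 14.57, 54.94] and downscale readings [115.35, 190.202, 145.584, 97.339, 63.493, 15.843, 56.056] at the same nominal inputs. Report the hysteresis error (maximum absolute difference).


|116.21 - 115.35| = 0.8600
|190.1 - 190.202| = 0.1020
|145.63 - 145.584| = 0.0460
|96.65 - 97.339| = 0.6890
|63.89 - 63.493| = 0.3970
|14.57 - 15.843| = 1.2730
|54.94 - 56.056| = 1.1160
hysteresis = max(diffs) = 1.2730

1.2730


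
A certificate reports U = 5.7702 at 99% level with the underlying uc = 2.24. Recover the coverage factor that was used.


k = U / uc
k = 5.7702 / 2.24
k = 2.576

2.576


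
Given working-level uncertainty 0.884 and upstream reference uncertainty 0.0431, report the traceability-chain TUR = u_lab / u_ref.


TUR = u_lab / u_ref
= 0.884 / 0.0431
= 20.5104

20.5104


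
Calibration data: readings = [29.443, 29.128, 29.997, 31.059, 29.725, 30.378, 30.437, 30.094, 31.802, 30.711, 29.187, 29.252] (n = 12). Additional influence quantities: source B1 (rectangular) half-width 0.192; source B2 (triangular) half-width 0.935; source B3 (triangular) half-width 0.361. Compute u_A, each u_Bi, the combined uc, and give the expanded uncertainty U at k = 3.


mean = (29.443 + 29.128 + 29.997 + 31.059 + 29.725 + 30.378 + 30.437 + 30.094 + 31.802 + 30.711 + 29.187 + 29.252) / 12 = 30.10108333
s = sqrt(sum((x - mean)^2)/(n-1)) = 0.8235743
u_A = s / sqrt(n) = 0.8235743 / sqrt(12) = 0.23774542
u_B1 = 0.192 / sqrt(3) = 0.11085125
u_B2 = 0.935 / sqrt(6) = 0.38171215
u_B3 = 0.361 / sqrt(6) = 0.14737763
uc = sqrt(0.23774542^2 + 0.11085125^2 + 0.38171215^2 + 0.14737763^2) = 0.48604034
U = k * uc = 3 * 0.48604034
U = 1.4581

1.4581


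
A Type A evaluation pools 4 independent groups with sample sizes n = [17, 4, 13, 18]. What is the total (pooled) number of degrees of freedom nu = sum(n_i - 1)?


nu = sum_i (n_i - 1)
nu = ((17 - 1) + (4 - 1) + (13 - 1) + (18 - 1))
nu = 16 + 3 + 12 + 17
nu = 48

48


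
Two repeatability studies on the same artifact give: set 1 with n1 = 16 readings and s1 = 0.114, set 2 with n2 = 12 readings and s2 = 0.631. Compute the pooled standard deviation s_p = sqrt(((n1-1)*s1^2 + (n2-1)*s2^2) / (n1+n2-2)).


s_p = sqrt(((n1-1)*s1^2 + (n2-1)*s2^2) / (n1+n2-2))
numerator = (16-1)*0.114^2 + (12-1)*0.631^2 = 0.19494 + 4.379771 = 4.574711
denominator = 16 + 12 - 2 = 26
s_p^2 = 4.574711 / 26 = 0.17595042
s_p = sqrt(0.17595042) = 0.4195

0.4195


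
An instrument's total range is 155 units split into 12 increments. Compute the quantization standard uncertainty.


resolution = range / divisions
resolution = 155 / 12 = 12.916667
u_res = resolution / (2*sqrt(3))
u_res = 12.916667 / 3.4641016
u_res = 3.7287

3.7287


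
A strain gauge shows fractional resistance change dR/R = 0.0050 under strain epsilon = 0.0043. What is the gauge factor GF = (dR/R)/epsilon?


GF = (dR/R) / epsilon
= 0.0050 / 0.0043
= 1.1628

1.1628


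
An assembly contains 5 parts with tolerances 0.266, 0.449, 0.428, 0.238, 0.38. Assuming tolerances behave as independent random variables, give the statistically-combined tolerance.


RSS = sqrt(0.266^2 + 0.449^2 + 0.428^2 + 0.238^2 + 0.38^2)
= sqrt(0.656585)
= 0.8103

0.8103


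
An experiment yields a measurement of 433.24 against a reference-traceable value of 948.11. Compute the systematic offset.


Systematic error = measured - true
= 433.24 - 948.11
= -514.8700

-514.8700


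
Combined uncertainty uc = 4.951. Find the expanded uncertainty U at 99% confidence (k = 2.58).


U = k * uc
U = 2.58 * 4.951
U = 12.7736

12.7736


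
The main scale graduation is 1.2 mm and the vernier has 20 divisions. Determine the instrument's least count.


LC = MSD / n_div
= 1.2 / 20
= 0.0600

0.0600


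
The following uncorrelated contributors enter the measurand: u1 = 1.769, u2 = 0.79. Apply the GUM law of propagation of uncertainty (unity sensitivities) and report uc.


uc = sqrt(1.769^2 + 0.79^2)
uc = sqrt(3.753461)
uc = 1.9374

1.9374


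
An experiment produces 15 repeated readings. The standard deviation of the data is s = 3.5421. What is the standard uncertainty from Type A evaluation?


u_A = s / sqrt(n)
u_A = 3.5421 / sqrt(15)
u_A = 3.5421 / 3.8729833
u_A = 0.9146

0.9146


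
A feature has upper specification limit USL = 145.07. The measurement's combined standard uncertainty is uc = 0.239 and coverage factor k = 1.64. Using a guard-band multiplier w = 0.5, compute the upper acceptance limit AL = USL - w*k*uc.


U = k * uc = 1.64 * 0.239 = 0.39196
guard band g = w * U = 0.5 * 0.39196 = 0.19598
AL = USL - g = 145.07 - 0.19598
AL = 144.8740

144.8740


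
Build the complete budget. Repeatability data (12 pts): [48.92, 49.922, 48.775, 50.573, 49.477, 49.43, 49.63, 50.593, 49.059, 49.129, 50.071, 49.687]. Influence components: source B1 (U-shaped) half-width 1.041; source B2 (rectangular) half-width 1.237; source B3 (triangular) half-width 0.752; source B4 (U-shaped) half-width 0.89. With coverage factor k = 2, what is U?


mean = (48.92 + 49.922 + 48.775 + 50.573 + 49.477 + 49.43 + 49.63 + 50.593 + 49.059 + 49.129 + 50.071 + 49.687) / 12 = 49.6055
s = sqrt(sum((x - mean)^2)/(n-1)) = 0.60060462
u_A = s / sqrt(n) = 0.60060462 / sqrt(12) = 0.17337962
u_B1 = 1.041 / sqrt(2) = 0.73609816
u_B2 = 1.237 / sqrt(3) = 0.71418228
u_B3 = 0.752 / sqrt(6) = 0.30700271
u_B4 = 0.89 / sqrt(2) = 0.62932504
uc = sqrt(0.17337962^2 + 0.73609816^2 + 0.71418228^2 + 0.30700271^2 + 0.62932504^2) = 1.2538971
U = k * uc = 2 * 1.2538971
U = 2.5078

2.5078


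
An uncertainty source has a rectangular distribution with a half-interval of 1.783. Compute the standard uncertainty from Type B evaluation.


u_B = half_width / sqrt(3)
u_B = 1.783 / 1.7320508
u_B = 1.0294

1.0294


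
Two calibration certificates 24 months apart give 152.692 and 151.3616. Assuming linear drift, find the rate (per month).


rate = (v2 - v1) / months
= (151.3616 - 152.692) / 24
= -1.3304 / 24
= -0.0554

-0.0554


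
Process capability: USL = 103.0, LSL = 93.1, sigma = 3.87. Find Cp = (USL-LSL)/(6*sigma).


Cp = (USL - LSL) / (6 * sigma)
= (103.0 - 93.1) / (6 * 3.87)
= 9.9000 / 23.2200
= 0.4264

0.4264


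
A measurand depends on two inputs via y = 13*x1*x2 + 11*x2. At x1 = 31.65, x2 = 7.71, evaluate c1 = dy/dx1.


y = 13*x1*x2 + 11*x2
dy/dx1 = 13*x2
Evaluate at x2 = 7.71: c1 = 13 * 7.71
c1 = 100.2300

100.2300


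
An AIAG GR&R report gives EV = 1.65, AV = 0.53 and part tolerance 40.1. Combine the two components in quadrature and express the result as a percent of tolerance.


GRR = sqrt(EV^2 + AV^2) = sqrt(1.65^2 + 0.53^2) = 1.733032
%GRR = GRR / tol * 100 = 1.733032 / 40.1 * 100
%GRR = 4.3218

4.3218


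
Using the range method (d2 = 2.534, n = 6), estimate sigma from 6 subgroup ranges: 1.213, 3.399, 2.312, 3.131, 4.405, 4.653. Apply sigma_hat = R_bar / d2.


R_bar = (1.213 + 3.399 + 2.312 + 3.131 + 4.405 + 4.653) / 6
R_bar = 19.113 / 6 = 3.1855
sigma_hat = R_bar / d2 = 3.1855 / 2.534 = 1.2571

1.2571


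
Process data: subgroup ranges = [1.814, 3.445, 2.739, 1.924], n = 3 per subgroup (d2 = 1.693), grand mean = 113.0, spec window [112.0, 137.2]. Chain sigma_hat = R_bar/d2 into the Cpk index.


R_bar = (1.814 + 3.445 + 2.739 + 1.924) / 4 = 2.4805
sigma = R_bar / d2 = 2.4805 / 1.693 = 1.4651506
Cp = (USL - LSL)/(6*sigma) = (137.2 - 112.0)/(6*1.4651506) = 2.8666
Cpu = (137.2 - 113.0)/(3*1.4651506) = 5.5057
Cpl = (113.0 - 112.0)/(3*1.4651506) = 0.2275
Cpk = min(Cpu, Cpl) = 0.2275

0.2275


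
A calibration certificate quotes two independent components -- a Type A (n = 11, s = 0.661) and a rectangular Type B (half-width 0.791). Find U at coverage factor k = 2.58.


u_A = s / sqrt(n) = 0.661 / sqrt(11) = 0.199299
u_B = half_width / sqrt(3) = 0.791 / sqrt(3) = 0.45668406
uc = sqrt(u_A^2 + u_B^2) = sqrt(0.199299^2 + 0.45668406^2) = 0.49827745
U = k * uc = 2.58 * 0.49827745
U = 1.2856

1.2856


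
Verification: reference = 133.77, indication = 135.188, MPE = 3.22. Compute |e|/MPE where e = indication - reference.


e = indication - reference = 135.188 - 133.77 = 1.4180
|e| = 1.4180
ratio = |e| / MPE = 1.4180 / 3.22
ratio = 0.4404

0.4404


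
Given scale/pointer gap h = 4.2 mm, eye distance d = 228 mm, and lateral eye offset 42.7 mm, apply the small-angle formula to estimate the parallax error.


error = h * offset / d
= 4.2 * 42.7 / 228
= 0.7866

0.7866


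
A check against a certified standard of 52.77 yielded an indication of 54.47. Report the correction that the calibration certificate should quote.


Correction = standard - reading
= 52.77 - 54.47
= -1.7000

-1.7000


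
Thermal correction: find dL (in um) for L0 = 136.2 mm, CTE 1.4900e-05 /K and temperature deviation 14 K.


dL = L * alpha * dT
= 136.2 * 1.4900e-05 * 14
= 0.0284113 mm
dL_um = 0.0284113 * 1000 = 28.4113 um

28.4113


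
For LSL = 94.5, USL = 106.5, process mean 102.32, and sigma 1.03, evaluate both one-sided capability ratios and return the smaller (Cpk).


Cpu = (USL - mean) / (3*sigma) = (106.5 - 102.32) / (3*1.03) = 1.3528
Cpl = (mean - LSL) / (3*sigma) = (102.32 - 94.5) / (3*1.03) = 2.5307
Cpk = min(Cpu, Cpl) = 1.3528

1.3528


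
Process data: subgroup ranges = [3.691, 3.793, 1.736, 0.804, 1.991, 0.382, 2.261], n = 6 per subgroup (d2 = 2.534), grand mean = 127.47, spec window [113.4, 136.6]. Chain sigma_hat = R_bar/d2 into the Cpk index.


R_bar = (3.691 + 3.793 + 1.736 + 0.804 + 1.991 + 0.382 + 2.261) / 7 = 2.094
sigma = R_bar / d2 = 2.094 / 2.534 = 0.82636148
Cp = (USL - LSL)/(6*sigma) = (136.6 - 113.4)/(6*0.82636148) = 4.6791
Cpu = (136.6 - 127.47)/(3*0.82636148) = 3.6828
Cpl = (127.47 - 113.4)/(3*0.82636148) = 5.6755
Cpk = min(Cpu, Cpl) = 3.6828

3.6828


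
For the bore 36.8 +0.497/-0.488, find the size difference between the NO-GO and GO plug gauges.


GO = nominal - lower_tol (smallest hole = maximum material condition)
GO = 36.8 - 0.488 = 36.312
NO-GO = nominal + upper_tol (largest hole = least material condition)
NO-GO = 36.8 + 0.497 = 37.297
spread = NO-GO - GO = 37.297 - 36.312 = 0.9850

0.9850


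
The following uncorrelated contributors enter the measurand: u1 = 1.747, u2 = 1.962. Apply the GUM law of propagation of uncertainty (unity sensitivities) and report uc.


uc = sqrt(1.747^2 + 1.962^2)
uc = sqrt(6.901453)
uc = 2.6271

2.6271


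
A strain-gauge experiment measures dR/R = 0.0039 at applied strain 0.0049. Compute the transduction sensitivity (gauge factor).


GF = (dR/R) / epsilon
= 0.0039 / 0.0049
= 0.7959

0.7959


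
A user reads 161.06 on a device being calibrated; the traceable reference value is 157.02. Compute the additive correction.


Correction = standard - reading
= 157.02 - 161.06
= -4.0400

-4.0400


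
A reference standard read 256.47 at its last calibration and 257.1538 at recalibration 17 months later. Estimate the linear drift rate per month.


rate = (v2 - v1) / months
= (257.1538 - 256.47) / 17
= 0.6838 / 17
= 0.0402

0.0402


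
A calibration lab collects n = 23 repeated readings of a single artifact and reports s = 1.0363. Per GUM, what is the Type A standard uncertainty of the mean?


u_A = s / sqrt(n)
u_A = 1.0363 / sqrt(23)
u_A = 1.0363 / 4.7958315
u_A = 0.2161

0.2161


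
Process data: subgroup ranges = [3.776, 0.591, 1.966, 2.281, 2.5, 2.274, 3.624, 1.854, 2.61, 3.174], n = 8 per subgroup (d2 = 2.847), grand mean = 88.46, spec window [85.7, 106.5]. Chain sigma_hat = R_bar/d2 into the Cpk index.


R_bar = (3.776 + 0.591 + 1.966 + 2.281 + 2.5 + 2.274 + 3.624 + 1.854 + 2.61 + 3.174) / 10 = 2.465
sigma = R_bar / d2 = 2.465 / 2.847 = 0.86582367
Cp = (USL - LSL)/(6*sigma) = (106.5 - 85.7)/(6*0.86582367) = 4.0039
Cpu = (106.5 - 88.46)/(3*0.86582367) = 6.9452
Cpl = (88.46 - 85.7)/(3*0.86582367) = 1.0626
Cpk = min(Cpu, Cpl) = 1.0626

1.0626
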